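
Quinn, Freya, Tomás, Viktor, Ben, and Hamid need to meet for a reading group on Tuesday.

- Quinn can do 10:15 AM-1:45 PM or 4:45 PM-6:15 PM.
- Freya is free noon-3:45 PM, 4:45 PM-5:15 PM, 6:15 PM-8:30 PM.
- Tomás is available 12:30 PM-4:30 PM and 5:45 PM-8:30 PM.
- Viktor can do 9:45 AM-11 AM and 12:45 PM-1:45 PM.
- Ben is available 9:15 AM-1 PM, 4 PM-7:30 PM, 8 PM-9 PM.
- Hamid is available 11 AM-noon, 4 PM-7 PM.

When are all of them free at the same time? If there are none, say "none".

none

Quinn ∩ Freya: 12:00-13:45, 16:45-17:15.
Quinn ∩ Freya ∩ Tomás: 12:30-13:45.
Quinn ∩ Freya ∩ Tomás ∩ Viktor: 12:45-13:45.
Quinn ∩ Freya ∩ Tomás ∩ Viktor ∩ Ben: 12:45-13:00.
Quinn ∩ Freya ∩ Tomás ∩ Viktor ∩ Ben ∩ Hamid: ∅.
There is no time when everyone is free.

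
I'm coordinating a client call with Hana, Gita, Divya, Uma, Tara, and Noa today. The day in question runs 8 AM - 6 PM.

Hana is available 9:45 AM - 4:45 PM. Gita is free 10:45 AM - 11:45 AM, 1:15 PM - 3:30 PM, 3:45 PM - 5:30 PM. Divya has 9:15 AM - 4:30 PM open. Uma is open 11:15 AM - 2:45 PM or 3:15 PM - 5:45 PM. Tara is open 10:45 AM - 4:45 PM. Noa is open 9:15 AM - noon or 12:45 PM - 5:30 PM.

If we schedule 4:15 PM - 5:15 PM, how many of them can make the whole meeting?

3

Gita, Uma, and Noa can make the full 16:15-17:15 slot — that's 3.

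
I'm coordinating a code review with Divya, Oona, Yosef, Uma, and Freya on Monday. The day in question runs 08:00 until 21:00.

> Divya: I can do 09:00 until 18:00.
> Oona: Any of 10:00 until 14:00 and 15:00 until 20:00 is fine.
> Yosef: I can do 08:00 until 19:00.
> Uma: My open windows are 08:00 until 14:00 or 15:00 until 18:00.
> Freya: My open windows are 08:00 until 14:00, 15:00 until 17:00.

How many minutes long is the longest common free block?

Divya ∩ Oona: 10:00-14:00, 15:00-18:00.
Divya ∩ Oona ∩ Yosef: 10:00-14:00, 15:00-18:00.
Divya ∩ Oona ∩ Yosef ∩ Uma: 10:00-14:00, 15:00-18:00.
Divya ∩ Oona ∩ Yosef ∩ Uma ∩ Freya: 10:00-14:00, 15:00-17:00.
Those are the intersection windows.
The longest is 10:00-14:00 at 240 minutes.

240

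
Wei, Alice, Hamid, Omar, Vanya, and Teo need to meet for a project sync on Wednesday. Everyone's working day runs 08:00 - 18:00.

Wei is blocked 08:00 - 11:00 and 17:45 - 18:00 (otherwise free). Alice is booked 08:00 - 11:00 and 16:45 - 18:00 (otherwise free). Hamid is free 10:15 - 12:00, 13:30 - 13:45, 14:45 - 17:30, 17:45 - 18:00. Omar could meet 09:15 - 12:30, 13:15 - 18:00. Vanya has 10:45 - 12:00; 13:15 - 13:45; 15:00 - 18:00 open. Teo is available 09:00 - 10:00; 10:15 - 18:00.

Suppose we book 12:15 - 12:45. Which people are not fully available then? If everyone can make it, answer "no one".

Hamid, Omar, Vanya

Wei free: 11:00-17:45 (invert busy blocks within the working day).
Alice free: 11:00-16:45 (invert busy blocks within the working day).
Hamid free: 10:15-12:00, 13:30-13:45, 14:45-17:30, 17:45-18:00.
Omar free: 09:15-12:30, 13:15-18:00.
Vanya free: 10:45-12:00, 13:15-13:45, 15:00-18:00.
Teo free: 09:00-10:00, 10:15-18:00.
Wei: free for 12:15-12:45. Alice: free for 12:15-12:45. Hamid: not fully free for 12:15-12:45. Omar: not fully free for 12:15-12:45. Vanya: not fully free for 12:15-12:45. Teo: free for 12:15-12:45.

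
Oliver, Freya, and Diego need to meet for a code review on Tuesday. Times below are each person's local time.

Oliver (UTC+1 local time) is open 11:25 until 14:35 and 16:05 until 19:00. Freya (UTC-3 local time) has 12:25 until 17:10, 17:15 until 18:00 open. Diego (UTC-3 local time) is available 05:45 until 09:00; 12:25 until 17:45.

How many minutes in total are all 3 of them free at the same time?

Oliver in UTC: 10:25-13:35, 15:05-18:00 (subtract 1h to convert from UTC+1).
Freya in UTC: 15:25-20:10, 20:15-21:00 (add 3h to convert from UTC-3).
Diego in UTC: 08:45-12:00, 15:25-20:45 (add 3h to convert from UTC-3).
Oliver ∩ Freya: 15:25-18:00.
Oliver ∩ Freya ∩ Diego: 15:25-18:00.
That's a single block of 155 minutes.

155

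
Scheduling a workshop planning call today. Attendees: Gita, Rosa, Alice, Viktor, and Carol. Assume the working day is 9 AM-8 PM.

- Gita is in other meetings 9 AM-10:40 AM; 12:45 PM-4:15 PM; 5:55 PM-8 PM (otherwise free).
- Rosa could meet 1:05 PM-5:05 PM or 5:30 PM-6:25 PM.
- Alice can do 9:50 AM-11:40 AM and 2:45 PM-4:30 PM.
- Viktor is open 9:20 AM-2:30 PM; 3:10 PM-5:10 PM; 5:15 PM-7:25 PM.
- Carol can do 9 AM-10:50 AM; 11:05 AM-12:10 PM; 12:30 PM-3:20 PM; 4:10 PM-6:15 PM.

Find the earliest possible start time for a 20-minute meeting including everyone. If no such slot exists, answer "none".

none

Gita free: 10:40-12:45, 16:15-17:55 (invert busy blocks within the working day).
Rosa free: 13:05-17:05, 17:30-18:25.
Alice free: 09:50-11:40, 14:45-16:30.
Viktor free: 09:20-14:30, 15:10-17:10, 17:15-19:25.
Carol free: 09:00-10:50, 11:05-12:10, 12:30-15:20, 16:10-18:15.
Gita ∩ Rosa: 16:15-17:05, 17:30-17:55.
Gita ∩ Rosa ∩ Alice: 16:15-16:30.
Gita ∩ Rosa ∩ Alice ∩ Viktor: 16:15-16:30.
Gita ∩ Rosa ∩ Alice ∩ Viktor ∩ Carol: 16:15-16:30.
So the common availability across everyone is 16:15-16:30.
No common window is at least 20 minutes long.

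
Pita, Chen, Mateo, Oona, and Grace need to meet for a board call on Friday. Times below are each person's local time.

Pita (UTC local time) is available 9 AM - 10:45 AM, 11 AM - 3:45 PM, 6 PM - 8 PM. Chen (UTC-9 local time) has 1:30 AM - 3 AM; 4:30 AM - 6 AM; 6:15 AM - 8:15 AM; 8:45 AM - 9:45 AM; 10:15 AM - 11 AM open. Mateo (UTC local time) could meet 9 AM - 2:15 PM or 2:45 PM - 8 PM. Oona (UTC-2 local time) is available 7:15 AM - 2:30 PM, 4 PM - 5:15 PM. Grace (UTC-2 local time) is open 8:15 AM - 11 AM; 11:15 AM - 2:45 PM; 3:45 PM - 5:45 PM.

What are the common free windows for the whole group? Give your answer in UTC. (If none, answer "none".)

Pita in UTC: 09:00-10:45, 11:00-15:45, 18:00-20:00.
Chen in UTC: 10:30-12:00, 13:30-15:00, 15:15-17:15, 17:45-18:45, 19:15-20:00 (add 9h to convert from UTC-9).
Mateo in UTC: 09:00-14:15, 14:45-20:00.
Oona in UTC: 09:15-16:30, 18:00-19:15 (add 2h to convert from UTC-2).
Grace in UTC: 10:15-13:00, 13:15-16:45, 17:45-19:45 (add 2h to convert from UTC-2).
Pita ∩ Chen: 10:30-10:45, 11:00-12:00, 13:30-15:00, 15:15-15:45, 18:00-18:45, 19:15-20:00.
Pita ∩ Chen ∩ Mateo: 10:30-10:45, 11:00-12:00, 13:30-14:15, 14:45-15:00, 15:15-15:45, 18:00-18:45, 19:15-20:00.
Pita ∩ Chen ∩ Mateo ∩ Oona: 10:30-10:45, 11:00-12:00, 13:30-14:15, 14:45-15:00, 15:15-15:45, 18:00-18:45.
Pita ∩ Chen ∩ Mateo ∩ Oona ∩ Grace: 10:30-10:45, 11:00-12:00, 13:30-14:15, 14:45-15:00, 15:15-15:45, 18:00-18:45.

10:30-10:45, 11:00-12:00, 13:30-14:15, 14:45-15:00, 15:15-15:45, 18:00-18:45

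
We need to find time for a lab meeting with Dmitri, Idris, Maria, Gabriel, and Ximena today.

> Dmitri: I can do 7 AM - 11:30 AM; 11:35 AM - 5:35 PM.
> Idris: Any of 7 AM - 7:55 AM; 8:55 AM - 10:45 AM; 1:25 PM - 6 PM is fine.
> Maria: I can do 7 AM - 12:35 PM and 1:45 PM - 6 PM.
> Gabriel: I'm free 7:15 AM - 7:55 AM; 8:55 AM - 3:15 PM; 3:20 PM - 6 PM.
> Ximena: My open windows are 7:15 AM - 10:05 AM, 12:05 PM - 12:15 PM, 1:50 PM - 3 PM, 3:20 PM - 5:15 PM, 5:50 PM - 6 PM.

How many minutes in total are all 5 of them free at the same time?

295

Dmitri ∩ Idris: 07:00-07:55, 08:55-10:45, 13:25-17:35.
Dmitri ∩ Idris ∩ Maria: 07:00-07:55, 08:55-10:45, 13:45-17:35.
Dmitri ∩ Idris ∩ Maria ∩ Gabriel: 07:15-07:55, 08:55-10:45, 13:45-15:15, 15:20-17:35.
Dmitri ∩ Idris ∩ Maria ∩ Gabriel ∩ Ximena: 07:15-07:55, 08:55-10:05, 13:50-15:00, 15:20-17:15.
Those are the intersection windows.
Summing the common windows: 40 + 70 + 70 + 115 = 295 minutes.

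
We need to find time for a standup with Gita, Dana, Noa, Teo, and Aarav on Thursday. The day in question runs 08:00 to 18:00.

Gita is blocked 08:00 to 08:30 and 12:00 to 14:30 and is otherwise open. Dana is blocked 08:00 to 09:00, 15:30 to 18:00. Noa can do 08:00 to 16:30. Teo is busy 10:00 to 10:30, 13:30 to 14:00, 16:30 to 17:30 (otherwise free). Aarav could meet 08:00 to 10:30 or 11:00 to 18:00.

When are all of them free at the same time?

09:00-10:00, 11:00-12:00, 14:30-15:30

Gita free: 08:30-12:00, 14:30-18:00 (invert busy blocks within the working day).
Dana free: 09:00-15:30 (invert busy blocks within the working day).
Noa free: 08:00-16:30.
Teo free: 08:00-10:00, 10:30-13:30, 14:00-16:30, 17:30-18:00 (invert busy blocks within the working day).
Aarav free: 08:00-10:30, 11:00-18:00.
Gita ∩ Dana: 09:00-12:00, 14:30-15:30.
Gita ∩ Dana ∩ Noa: 09:00-12:00, 14:30-15:30.
Gita ∩ Dana ∩ Noa ∩ Teo: 09:00-10:00, 10:30-12:00, 14:30-15:30.
Gita ∩ Dana ∩ Noa ∩ Teo ∩ Aarav: 09:00-10:00, 11:00-12:00, 14:30-15:30.
Those are the intersection windows.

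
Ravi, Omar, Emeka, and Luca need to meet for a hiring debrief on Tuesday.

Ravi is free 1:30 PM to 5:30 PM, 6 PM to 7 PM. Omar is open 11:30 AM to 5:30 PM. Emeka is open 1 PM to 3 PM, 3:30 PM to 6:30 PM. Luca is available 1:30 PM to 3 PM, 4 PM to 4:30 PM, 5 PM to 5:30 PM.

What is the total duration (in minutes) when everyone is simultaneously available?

150

Ravi ∩ Omar: 13:30-17:30.
Ravi ∩ Omar ∩ Emeka: 13:30-15:00, 15:30-17:30.
Ravi ∩ Omar ∩ Emeka ∩ Luca: 13:30-15:00, 16:00-16:30, 17:00-17:30.
Those are the intersection windows.
Summing the common windows: 90 + 30 + 30 = 150 minutes.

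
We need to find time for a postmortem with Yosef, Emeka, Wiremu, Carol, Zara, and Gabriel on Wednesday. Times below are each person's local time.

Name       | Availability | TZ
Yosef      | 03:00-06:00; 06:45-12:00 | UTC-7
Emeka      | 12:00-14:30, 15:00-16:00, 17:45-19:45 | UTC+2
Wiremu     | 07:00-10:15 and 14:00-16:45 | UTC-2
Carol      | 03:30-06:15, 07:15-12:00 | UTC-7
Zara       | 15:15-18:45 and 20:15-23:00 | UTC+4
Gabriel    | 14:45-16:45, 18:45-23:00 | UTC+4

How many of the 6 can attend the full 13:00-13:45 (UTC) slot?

2

Yosef in UTC: 10:00-13:00, 13:45-19:00 (add 7h to convert from UTC-7).
Emeka in UTC: 10:00-12:30, 13:00-14:00, 15:45-17:45 (subtract 2h to convert from UTC+2).
Wiremu in UTC: 09:00-12:15, 16:00-18:45 (add 2h to convert from UTC-2).
Carol in UTC: 10:30-13:15, 14:15-19:00 (add 7h to convert from UTC-7).
Zara in UTC: 11:15-14:45, 16:15-19:00 (subtract 4h to convert from UTC+4).
Gabriel in UTC: 10:45-12:45, 14:45-19:00 (subtract 4h to convert from UTC+4).
Emeka and Zara can make the full 13:00-13:45 slot — that's 2.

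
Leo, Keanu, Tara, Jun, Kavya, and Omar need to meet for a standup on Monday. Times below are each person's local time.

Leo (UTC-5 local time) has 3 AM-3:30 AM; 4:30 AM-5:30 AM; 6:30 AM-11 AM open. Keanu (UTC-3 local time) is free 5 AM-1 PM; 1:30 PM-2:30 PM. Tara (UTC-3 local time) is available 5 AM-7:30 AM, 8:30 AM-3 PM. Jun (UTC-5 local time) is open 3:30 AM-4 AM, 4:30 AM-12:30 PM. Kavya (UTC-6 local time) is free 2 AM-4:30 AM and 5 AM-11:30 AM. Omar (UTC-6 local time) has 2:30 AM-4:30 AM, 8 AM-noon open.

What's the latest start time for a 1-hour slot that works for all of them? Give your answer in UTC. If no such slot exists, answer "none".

15:00

Leo in UTC: 08:00-08:30, 09:30-10:30, 11:30-16:00 (add 5h to convert from UTC-5).
Keanu in UTC: 08:00-16:00, 16:30-17:30 (add 3h to convert from UTC-3).
Tara in UTC: 08:00-10:30, 11:30-18:00 (add 3h to convert from UTC-3).
Jun in UTC: 08:30-09:00, 09:30-17:30 (add 5h to convert from UTC-5).
Kavya in UTC: 08:00-10:30, 11:00-17:30 (add 6h to convert from UTC-6).
Omar in UTC: 08:30-10:30, 14:00-18:00 (add 6h to convert from UTC-6).
Leo ∩ Keanu: 08:00-08:30, 09:30-10:30, 11:30-16:00.
Leo ∩ Keanu ∩ Tara: 08:00-08:30, 09:30-10:30, 11:30-16:00.
Leo ∩ Keanu ∩ Tara ∩ Jun: 09:30-10:30, 11:30-16:00.
Leo ∩ Keanu ∩ Tara ∩ Jun ∩ Kavya: 09:30-10:30, 11:30-16:00.
Leo ∩ Keanu ∩ Tara ∩ Jun ∩ Kavya ∩ Omar: 09:30-10:30, 14:00-16:00.
Those are the intersection windows.
The last common window of at least 60 minutes is 14:00-16:00; a 60-minute meeting can start as late as 15:00 and still end by 16:00.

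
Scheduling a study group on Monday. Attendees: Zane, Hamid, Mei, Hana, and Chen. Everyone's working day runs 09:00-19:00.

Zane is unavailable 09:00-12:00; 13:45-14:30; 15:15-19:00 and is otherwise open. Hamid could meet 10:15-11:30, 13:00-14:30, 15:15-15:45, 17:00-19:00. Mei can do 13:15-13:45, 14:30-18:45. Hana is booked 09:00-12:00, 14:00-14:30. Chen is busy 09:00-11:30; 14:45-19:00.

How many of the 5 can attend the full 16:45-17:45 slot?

2

Zane free: 12:00-13:45, 14:30-15:15 (invert busy blocks within the working day).
Hamid free: 10:15-11:30, 13:00-14:30, 15:15-15:45, 17:00-19:00.
Mei free: 13:15-13:45, 14:30-18:45.
Hana free: 12:00-14:00, 14:30-19:00 (invert busy blocks within the working day).
Chen free: 11:30-14:45 (invert busy blocks within the working day).
Mei and Hana can make the full 16:45-17:45 slot — that's 2.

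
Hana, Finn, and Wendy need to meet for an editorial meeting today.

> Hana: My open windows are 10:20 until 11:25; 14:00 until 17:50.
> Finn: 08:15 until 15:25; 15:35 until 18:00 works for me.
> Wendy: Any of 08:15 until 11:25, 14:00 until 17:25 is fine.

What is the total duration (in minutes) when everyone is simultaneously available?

260

Hana ∩ Finn: 10:20-11:25, 14:00-15:25, 15:35-17:50.
Hana ∩ Finn ∩ Wendy: 10:20-11:25, 14:00-15:25, 15:35-17:25.
Those are the intersection windows.
Summing the common windows: 65 + 85 + 110 = 260 minutes.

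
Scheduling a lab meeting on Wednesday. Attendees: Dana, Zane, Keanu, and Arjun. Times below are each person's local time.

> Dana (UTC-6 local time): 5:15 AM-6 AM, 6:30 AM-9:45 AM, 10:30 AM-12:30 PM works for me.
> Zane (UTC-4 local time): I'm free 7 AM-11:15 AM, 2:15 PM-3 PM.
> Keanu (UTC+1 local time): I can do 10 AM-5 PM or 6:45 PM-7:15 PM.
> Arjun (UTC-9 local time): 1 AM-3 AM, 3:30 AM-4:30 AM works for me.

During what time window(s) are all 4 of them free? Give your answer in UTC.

11:15-12:00, 12:30-13:30

Dana in UTC: 11:15-12:00, 12:30-15:45, 16:30-18:30 (add 6h to convert from UTC-6).
Zane in UTC: 11:00-15:15, 18:15-19:00 (add 4h to convert from UTC-4).
Keanu in UTC: 09:00-16:00, 17:45-18:15 (subtract 1h to convert from UTC+1).
Arjun in UTC: 10:00-12:00, 12:30-13:30 (add 9h to convert from UTC-9).
Dana ∩ Zane: 11:15-12:00, 12:30-15:15, 18:15-18:30.
Dana ∩ Zane ∩ Keanu: 11:15-12:00, 12:30-15:15.
Dana ∩ Zane ∩ Keanu ∩ Arjun: 11:15-12:00, 12:30-13:30.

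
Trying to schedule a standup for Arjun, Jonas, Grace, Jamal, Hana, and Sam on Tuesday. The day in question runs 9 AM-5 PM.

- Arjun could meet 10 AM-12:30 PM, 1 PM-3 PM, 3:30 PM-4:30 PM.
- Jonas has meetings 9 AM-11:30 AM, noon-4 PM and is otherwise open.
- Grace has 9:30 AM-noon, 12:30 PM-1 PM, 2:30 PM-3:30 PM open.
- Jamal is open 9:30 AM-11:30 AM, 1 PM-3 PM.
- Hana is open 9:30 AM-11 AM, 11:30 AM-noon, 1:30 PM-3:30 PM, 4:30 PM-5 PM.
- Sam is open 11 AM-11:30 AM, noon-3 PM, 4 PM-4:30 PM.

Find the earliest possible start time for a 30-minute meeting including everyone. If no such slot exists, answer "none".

none

Arjun free: 10:00-12:30, 13:00-15:00, 15:30-16:30.
Jonas free: 11:30-12:00, 16:00-17:00 (invert busy blocks within the working day).
Grace free: 09:30-12:00, 12:30-13:00, 14:30-15:30.
Jamal free: 09:30-11:30, 13:00-15:00.
Hana free: 09:30-11:00, 11:30-12:00, 13:30-15:30, 16:30-17:00.
Sam free: 11:00-11:30, 12:00-15:00, 16:00-16:30.
Arjun ∩ Jonas: 11:30-12:00, 16:00-16:30.
Arjun ∩ Jonas ∩ Grace: 11:30-12:00.
Arjun ∩ Jonas ∩ Grace ∩ Jamal: ∅.
Arjun ∩ Jonas ∩ Grace ∩ Jamal ∩ Hana: ∅.
Arjun ∩ Jonas ∩ Grace ∩ Jamal ∩ Hana ∩ Sam: ∅.
There is no time when everyone is free.
No common window is at least 30 minutes long.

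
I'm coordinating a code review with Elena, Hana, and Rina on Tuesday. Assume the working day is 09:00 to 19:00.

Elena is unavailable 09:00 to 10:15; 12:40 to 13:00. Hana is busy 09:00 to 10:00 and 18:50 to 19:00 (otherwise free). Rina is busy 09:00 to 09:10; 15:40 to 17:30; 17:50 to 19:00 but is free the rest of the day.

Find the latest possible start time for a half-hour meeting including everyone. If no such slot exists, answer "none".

15:10

Elena free: 10:15-12:40, 13:00-19:00 (invert busy blocks within the working day).
Hana free: 10:00-18:50 (invert busy blocks within the working day).
Rina free: 09:10-15:40, 17:30-17:50 (invert busy blocks within the working day).
Elena ∩ Hana: 10:15-12:40, 13:00-18:50.
Elena ∩ Hana ∩ Rina: 10:15-12:40, 13:00-15:40, 17:30-17:50.
Those are the intersection windows.
The last common window of at least 30 minutes is 13:00-15:40; a 30-minute meeting can start as late as 15:10 and still end by 15:40.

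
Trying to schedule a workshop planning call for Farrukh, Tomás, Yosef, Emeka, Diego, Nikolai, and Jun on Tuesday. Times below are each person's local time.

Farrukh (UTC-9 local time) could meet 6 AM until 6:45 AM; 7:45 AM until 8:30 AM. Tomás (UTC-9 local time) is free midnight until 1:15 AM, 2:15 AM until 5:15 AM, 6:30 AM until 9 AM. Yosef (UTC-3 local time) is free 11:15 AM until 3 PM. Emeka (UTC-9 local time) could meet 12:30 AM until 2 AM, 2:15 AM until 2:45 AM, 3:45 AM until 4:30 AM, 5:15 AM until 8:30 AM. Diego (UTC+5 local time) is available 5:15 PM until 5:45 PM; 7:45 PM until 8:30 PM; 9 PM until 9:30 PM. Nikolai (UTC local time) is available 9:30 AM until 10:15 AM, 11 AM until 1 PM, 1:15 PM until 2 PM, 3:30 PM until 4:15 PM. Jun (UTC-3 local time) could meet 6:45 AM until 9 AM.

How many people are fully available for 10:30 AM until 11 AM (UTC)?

Farrukh in UTC: 15:00-15:45, 16:45-17:30 (add 9h to convert from UTC-9).
Tomás in UTC: 09:00-10:15, 11:15-14:15, 15:30-18:00 (add 9h to convert from UTC-9).
Yosef in UTC: 14:15-18:00 (add 3h to convert from UTC-3).
Emeka in UTC: 09:30-11:00, 11:15-11:45, 12:45-13:30, 14:15-17:30 (add 9h to convert from UTC-9).
Diego in UTC: 12:15-12:45, 14:45-15:30, 16:00-16:30 (subtract 5h to convert from UTC+5).
Nikolai in UTC: 09:30-10:15, 11:00-13:00, 13:15-14:00, 15:30-16:15.
Jun in UTC: 09:45-12:00 (add 3h to convert from UTC-3).
Emeka and Jun can make the full 10:30-11:00 slot — that's 2.

2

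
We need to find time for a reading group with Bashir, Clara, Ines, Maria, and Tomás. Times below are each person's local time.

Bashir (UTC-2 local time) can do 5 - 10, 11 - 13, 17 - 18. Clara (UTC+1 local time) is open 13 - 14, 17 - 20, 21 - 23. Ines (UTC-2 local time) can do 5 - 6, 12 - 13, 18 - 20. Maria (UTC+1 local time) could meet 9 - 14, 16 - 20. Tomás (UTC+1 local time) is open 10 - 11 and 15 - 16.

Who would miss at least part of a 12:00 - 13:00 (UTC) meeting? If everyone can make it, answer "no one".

Bashir, Ines, Tomás

Bashir in UTC: 07:00-12:00, 13:00-15:00, 19:00-20:00 (add 2h to convert from UTC-2).
Clara in UTC: 12:00-13:00, 16:00-19:00, 20:00-22:00 (subtract 1h to convert from UTC+1).
Ines in UTC: 07:00-08:00, 14:00-15:00, 20:00-22:00 (add 2h to convert from UTC-2).
Maria in UTC: 08:00-13:00, 15:00-19:00 (subtract 1h to convert from UTC+1).
Tomás in UTC: 09:00-10:00, 14:00-15:00 (subtract 1h to convert from UTC+1).
Bashir: not fully free for 12:00-13:00. Clara: free for 12:00-13:00. Ines: not fully free for 12:00-13:00. Maria: free for 12:00-13:00. Tomás: not fully free for 12:00-13:00.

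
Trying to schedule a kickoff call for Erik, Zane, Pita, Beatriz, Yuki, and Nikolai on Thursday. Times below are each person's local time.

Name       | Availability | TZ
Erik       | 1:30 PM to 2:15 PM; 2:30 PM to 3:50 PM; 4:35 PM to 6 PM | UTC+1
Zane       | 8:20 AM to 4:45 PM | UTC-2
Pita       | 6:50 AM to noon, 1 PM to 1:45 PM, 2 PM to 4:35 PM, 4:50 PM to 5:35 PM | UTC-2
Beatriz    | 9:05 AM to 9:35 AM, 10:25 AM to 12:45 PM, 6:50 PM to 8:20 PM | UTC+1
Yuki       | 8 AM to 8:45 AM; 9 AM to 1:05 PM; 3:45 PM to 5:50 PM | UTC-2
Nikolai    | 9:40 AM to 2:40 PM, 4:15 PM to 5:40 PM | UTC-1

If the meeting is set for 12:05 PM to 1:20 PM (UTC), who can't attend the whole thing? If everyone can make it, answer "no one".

Erik in UTC: 12:30-13:15, 13:30-14:50, 15:35-17:00 (subtract 1h to convert from UTC+1).
Zane in UTC: 10:20-18:45 (add 2h to convert from UTC-2).
Pita in UTC: 08:50-14:00, 15:00-15:45, 16:00-18:35, 18:50-19:35 (add 2h to convert from UTC-2).
Beatriz in UTC: 08:05-08:35, 09:25-11:45, 17:50-19:20 (subtract 1h to convert from UTC+1).
Yuki in UTC: 10:00-10:45, 11:00-15:05, 17:45-19:50 (add 2h to convert from UTC-2).
Nikolai in UTC: 10:40-15:40, 17:15-18:40 (add 1h to convert from UTC-1).
Erik: not fully free for 12:05-13:20. Zane: free for 12:05-13:20. Pita: free for 12:05-13:20. Beatriz: not fully free for 12:05-13:20. Yuki: free for 12:05-13:20. Nikolai: free for 12:05-13:20.

Beatriz, Erik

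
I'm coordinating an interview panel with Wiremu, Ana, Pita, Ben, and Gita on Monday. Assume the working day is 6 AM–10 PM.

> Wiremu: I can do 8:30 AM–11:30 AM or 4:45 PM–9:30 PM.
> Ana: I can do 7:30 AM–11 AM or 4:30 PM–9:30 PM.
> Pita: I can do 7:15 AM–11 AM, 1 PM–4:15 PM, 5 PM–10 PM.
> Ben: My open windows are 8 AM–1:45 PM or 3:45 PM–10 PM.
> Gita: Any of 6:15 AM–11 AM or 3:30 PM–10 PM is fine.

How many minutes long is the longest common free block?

Wiremu ∩ Ana: 08:30-11:00, 16:45-21:30.
Wiremu ∩ Ana ∩ Pita: 08:30-11:00, 17:00-21:30.
Wiremu ∩ Ana ∩ Pita ∩ Ben: 08:30-11:00, 17:00-21:30.
Wiremu ∩ Ana ∩ Pita ∩ Ben ∩ Gita: 08:30-11:00, 17:00-21:30.
So the common availability across everyone is 08:30-11:00, 17:00-21:30.
The longest is 17:00-21:30 at 270 minutes.

270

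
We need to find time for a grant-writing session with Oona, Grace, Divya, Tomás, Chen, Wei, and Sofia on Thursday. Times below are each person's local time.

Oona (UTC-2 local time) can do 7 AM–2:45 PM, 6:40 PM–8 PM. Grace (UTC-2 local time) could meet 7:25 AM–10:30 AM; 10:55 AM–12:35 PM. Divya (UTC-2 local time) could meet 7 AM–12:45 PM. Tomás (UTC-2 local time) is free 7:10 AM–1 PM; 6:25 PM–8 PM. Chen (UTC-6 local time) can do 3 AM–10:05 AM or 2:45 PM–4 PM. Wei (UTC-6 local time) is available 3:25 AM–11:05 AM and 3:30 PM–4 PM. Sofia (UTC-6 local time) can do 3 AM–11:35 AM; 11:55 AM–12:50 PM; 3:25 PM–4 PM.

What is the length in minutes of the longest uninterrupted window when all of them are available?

185

Oona in UTC: 09:00-16:45, 20:40-22:00 (add 2h to convert from UTC-2).
Grace in UTC: 09:25-12:30, 12:55-14:35 (add 2h to convert from UTC-2).
Divya in UTC: 09:00-14:45 (add 2h to convert from UTC-2).
Tomás in UTC: 09:10-15:00, 20:25-22:00 (add 2h to convert from UTC-2).
Chen in UTC: 09:00-16:05, 20:45-22:00 (add 6h to convert from UTC-6).
Wei in UTC: 09:25-17:05, 21:30-22:00 (add 6h to convert from UTC-6).
Sofia in UTC: 09:00-17:35, 17:55-18:50, 21:25-22:00 (add 6h to convert from UTC-6).
Oona ∩ Grace: 09:25-12:30, 12:55-14:35.
Oona ∩ Grace ∩ Divya: 09:25-12:30, 12:55-14:35.
Oona ∩ Grace ∩ Divya ∩ Tomás: 09:25-12:30, 12:55-14:35.
Oona ∩ Grace ∩ Divya ∩ Tomás ∩ Chen: 09:25-12:30, 12:55-14:35.
Oona ∩ Grace ∩ Divya ∩ Tomás ∩ Chen ∩ Wei: 09:25-12:30, 12:55-14:35.
Oona ∩ Grace ∩ Divya ∩ Tomás ∩ Chen ∩ Wei ∩ Sofia: 09:25-12:30, 12:55-14:35.
Those are the intersection windows.
The longest is 09:25-12:30 at 185 minutes.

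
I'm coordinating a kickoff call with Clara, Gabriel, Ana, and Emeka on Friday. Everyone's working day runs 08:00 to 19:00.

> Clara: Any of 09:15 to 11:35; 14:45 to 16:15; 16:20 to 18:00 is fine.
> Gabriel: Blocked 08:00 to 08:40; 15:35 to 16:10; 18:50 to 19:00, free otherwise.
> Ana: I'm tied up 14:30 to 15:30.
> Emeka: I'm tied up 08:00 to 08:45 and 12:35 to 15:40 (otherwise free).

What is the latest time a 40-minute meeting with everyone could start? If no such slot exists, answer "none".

17:20

Clara free: 09:15-11:35, 14:45-16:15, 16:20-18:00.
Gabriel free: 08:40-15:35, 16:10-18:50 (invert busy blocks within the working day).
Ana free: 08:00-14:30, 15:30-19:00 (invert busy blocks within the working day).
Emeka free: 08:45-12:35, 15:40-19:00 (invert busy blocks within the working day).
Clara ∩ Gabriel: 09:15-11:35, 14:45-15:35, 16:10-16:15, 16:20-18:00.
Clara ∩ Gabriel ∩ Ana: 09:15-11:35, 15:30-15:35, 16:10-16:15, 16:20-18:00.
Clara ∩ Gabriel ∩ Ana ∩ Emeka: 09:15-11:35, 16:10-16:15, 16:20-18:00.
Those are the intersection windows.
The last common window of at least 40 minutes is 16:20-18:00; a 40-minute meeting can start as late as 17:20 and still end by 18:00.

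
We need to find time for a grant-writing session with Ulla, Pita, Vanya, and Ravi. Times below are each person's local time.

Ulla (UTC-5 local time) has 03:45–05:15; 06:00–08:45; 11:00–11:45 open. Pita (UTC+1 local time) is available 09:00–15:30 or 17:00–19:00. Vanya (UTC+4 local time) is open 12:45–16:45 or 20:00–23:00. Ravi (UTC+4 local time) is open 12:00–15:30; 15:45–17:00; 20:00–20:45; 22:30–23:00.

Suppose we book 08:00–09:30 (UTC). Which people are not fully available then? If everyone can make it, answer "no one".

Ulla in UTC: 08:45-10:15, 11:00-13:45, 16:00-16:45 (add 5h to convert from UTC-5).
Pita in UTC: 08:00-14:30, 16:00-18:00 (subtract 1h to convert from UTC+1).
Vanya in UTC: 08:45-12:45, 16:00-19:00 (subtract 4h to convert from UTC+4).
Ravi in UTC: 08:00-11:30, 11:45-13:00, 16:00-16:45, 18:30-19:00 (subtract 4h to convert from UTC+4).
Ulla: not fully free for 08:00-09:30. Pita: free for 08:00-09:30. Vanya: not fully free for 08:00-09:30. Ravi: free for 08:00-09:30.

Ulla, Vanya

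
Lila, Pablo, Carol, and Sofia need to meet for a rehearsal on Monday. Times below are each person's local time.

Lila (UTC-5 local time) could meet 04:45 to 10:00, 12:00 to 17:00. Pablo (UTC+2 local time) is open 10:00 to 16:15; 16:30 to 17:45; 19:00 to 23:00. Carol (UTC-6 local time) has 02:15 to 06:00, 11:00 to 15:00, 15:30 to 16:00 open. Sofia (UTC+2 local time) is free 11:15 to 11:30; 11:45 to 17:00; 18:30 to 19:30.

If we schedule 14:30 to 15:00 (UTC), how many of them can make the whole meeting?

3

Lila in UTC: 09:45-15:00, 17:00-22:00 (add 5h to convert from UTC-5).
Pablo in UTC: 08:00-14:15, 14:30-15:45, 17:00-21:00 (subtract 2h to convert from UTC+2).
Carol in UTC: 08:15-12:00, 17:00-21:00, 21:30-22:00 (add 6h to convert from UTC-6).
Sofia in UTC: 09:15-09:30, 09:45-15:00, 16:30-17:30 (subtract 2h to convert from UTC+2).
Lila, Pablo, and Sofia can make the full 14:30-15:00 slot — that's 3.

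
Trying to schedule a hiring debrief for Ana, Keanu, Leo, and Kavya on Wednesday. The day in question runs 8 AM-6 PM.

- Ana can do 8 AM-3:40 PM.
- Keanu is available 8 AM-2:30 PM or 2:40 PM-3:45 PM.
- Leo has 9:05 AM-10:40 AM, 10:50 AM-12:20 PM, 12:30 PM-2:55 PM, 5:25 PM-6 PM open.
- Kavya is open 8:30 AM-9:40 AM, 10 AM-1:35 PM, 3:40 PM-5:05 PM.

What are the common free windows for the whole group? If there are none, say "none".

09:05-09:40, 10:00-10:40, 10:50-12:20, 12:30-13:35

Ana ∩ Keanu: 08:00-14:30, 14:40-15:40.
Ana ∩ Keanu ∩ Leo: 09:05-10:40, 10:50-12:20, 12:30-14:30, 14:40-14:55.
Ana ∩ Keanu ∩ Leo ∩ Kavya: 09:05-09:40, 10:00-10:40, 10:50-12:20, 12:30-13:35.
So the common availability across everyone is 09:05-09:40, 10:00-10:40, 10:50-12:20, 12:30-13:35.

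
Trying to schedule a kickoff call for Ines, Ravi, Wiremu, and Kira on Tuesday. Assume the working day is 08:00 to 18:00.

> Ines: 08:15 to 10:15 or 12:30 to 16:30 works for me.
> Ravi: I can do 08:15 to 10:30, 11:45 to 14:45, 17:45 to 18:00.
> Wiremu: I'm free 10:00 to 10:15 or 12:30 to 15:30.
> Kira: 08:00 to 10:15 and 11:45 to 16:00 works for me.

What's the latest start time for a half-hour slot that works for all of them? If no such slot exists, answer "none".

14:15

Ines ∩ Ravi: 08:15-10:15, 12:30-14:45.
Ines ∩ Ravi ∩ Wiremu: 10:00-10:15, 12:30-14:45.
Ines ∩ Ravi ∩ Wiremu ∩ Kira: 10:00-10:15, 12:30-14:45.
The last common window of at least 30 minutes is 12:30-14:45; a 30-minute meeting can start as late as 14:15 and still end by 14:45.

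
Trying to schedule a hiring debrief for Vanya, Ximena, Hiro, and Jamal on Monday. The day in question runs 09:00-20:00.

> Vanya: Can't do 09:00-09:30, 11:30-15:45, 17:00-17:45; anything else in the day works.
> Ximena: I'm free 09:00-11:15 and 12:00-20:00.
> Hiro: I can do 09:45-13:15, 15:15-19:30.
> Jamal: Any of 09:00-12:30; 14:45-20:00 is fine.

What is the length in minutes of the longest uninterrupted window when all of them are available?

105

Vanya free: 09:30-11:30, 15:45-17:00, 17:45-20:00 (invert busy blocks within the working day).
Ximena free: 09:00-11:15, 12:00-20:00.
Hiro free: 09:45-13:15, 15:15-19:30.
Jamal free: 09:00-12:30, 14:45-20:00.
Vanya ∩ Ximena: 09:30-11:15, 15:45-17:00, 17:45-20:00.
Vanya ∩ Ximena ∩ Hiro: 09:45-11:15, 15:45-17:00, 17:45-19:30.
Vanya ∩ Ximena ∩ Hiro ∩ Jamal: 09:45-11:15, 15:45-17:00, 17:45-19:30.
So the common availability across everyone is 09:45-11:15, 15:45-17:00, 17:45-19:30.
The longest is 17:45-19:30 at 105 minutes.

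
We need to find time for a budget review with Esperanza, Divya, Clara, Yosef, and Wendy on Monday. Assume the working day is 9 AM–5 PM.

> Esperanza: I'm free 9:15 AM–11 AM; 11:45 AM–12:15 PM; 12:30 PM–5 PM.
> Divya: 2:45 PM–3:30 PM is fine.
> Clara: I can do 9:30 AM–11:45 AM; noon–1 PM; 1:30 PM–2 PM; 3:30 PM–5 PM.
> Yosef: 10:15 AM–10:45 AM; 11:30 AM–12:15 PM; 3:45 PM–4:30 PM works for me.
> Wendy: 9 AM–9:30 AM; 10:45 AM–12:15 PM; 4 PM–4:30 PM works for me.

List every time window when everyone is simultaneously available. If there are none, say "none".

none

Esperanza ∩ Divya: 14:45-15:30.
Esperanza ∩ Divya ∩ Clara: ∅.
Esperanza ∩ Divya ∩ Clara ∩ Yosef: ∅.
Esperanza ∩ Divya ∩ Clara ∩ Yosef ∩ Wendy: ∅.
There is no time when everyone is free.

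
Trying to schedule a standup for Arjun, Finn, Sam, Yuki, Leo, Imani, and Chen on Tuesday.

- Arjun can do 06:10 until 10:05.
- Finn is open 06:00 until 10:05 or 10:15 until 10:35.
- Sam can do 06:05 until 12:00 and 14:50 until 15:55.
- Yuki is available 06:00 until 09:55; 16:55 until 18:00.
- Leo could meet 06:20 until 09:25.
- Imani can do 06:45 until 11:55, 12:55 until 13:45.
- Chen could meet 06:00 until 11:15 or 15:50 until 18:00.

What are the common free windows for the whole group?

06:45-09:25

Arjun ∩ Finn: 06:10-10:05.
Arjun ∩ Finn ∩ Sam: 06:10-10:05.
Arjun ∩ Finn ∩ Sam ∩ Yuki: 06:10-09:55.
Arjun ∩ Finn ∩ Sam ∩ Yuki ∩ Leo: 06:20-09:25.
Arjun ∩ Finn ∩ Sam ∩ Yuki ∩ Leo ∩ Imani: 06:45-09:25.
Arjun ∩ Finn ∩ Sam ∩ Yuki ∩ Leo ∩ Imani ∩ Chen: 06:45-09:25.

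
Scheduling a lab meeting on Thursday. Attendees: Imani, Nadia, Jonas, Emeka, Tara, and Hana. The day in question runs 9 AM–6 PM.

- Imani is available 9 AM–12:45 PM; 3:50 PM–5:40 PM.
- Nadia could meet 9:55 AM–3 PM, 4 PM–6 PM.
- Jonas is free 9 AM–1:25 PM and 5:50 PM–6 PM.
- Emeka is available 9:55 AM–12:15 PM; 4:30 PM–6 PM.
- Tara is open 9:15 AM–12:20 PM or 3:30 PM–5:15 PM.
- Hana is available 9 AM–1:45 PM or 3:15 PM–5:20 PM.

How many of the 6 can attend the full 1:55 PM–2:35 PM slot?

1

Nadia can make the full 13:55-14:35 slot — that's 1.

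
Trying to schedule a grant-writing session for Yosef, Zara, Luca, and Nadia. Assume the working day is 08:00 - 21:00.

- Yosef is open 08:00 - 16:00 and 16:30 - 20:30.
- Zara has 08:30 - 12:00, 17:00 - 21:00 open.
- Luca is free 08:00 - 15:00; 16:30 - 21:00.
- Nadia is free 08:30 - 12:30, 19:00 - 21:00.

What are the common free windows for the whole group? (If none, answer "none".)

08:30-12:00, 19:00-20:30

Yosef ∩ Zara: 08:30-12:00, 17:00-20:30.
Yosef ∩ Zara ∩ Luca: 08:30-12:00, 17:00-20:30.
Yosef ∩ Zara ∩ Luca ∩ Nadia: 08:30-12:00, 19:00-20:30.
Those are the intersection windows.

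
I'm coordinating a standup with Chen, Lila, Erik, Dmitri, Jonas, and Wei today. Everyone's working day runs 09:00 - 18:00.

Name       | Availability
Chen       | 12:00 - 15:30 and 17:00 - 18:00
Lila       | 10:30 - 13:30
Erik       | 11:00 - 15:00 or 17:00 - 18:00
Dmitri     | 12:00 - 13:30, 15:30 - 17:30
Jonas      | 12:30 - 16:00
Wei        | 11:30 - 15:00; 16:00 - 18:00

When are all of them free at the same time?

12:30-13:30

Chen ∩ Lila: 12:00-13:30.
Chen ∩ Lila ∩ Erik: 12:00-13:30.
Chen ∩ Lila ∩ Erik ∩ Dmitri: 12:00-13:30.
Chen ∩ Lila ∩ Erik ∩ Dmitri ∩ Jonas: 12:30-13:30.
Chen ∩ Lila ∩ Erik ∩ Dmitri ∩ Jonas ∩ Wei: 12:30-13:30.
Those are the intersection windows.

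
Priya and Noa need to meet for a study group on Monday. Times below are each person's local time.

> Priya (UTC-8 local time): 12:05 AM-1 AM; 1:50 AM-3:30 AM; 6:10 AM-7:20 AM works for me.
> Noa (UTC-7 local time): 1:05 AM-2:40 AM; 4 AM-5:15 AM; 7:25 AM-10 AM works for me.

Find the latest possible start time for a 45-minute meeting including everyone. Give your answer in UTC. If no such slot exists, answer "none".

14:35

Priya in UTC: 08:05-09:00, 09:50-11:30, 14:10-15:20 (add 8h to convert from UTC-8).
Noa in UTC: 08:05-09:40, 11:00-12:15, 14:25-17:00 (add 7h to convert from UTC-7).
Priya ∩ Noa: 08:05-09:00, 11:00-11:30, 14:25-15:20.
The last common window of at least 45 minutes is 14:25-15:20; a 45-minute meeting can start as late as 14:35 and still end by 15:20.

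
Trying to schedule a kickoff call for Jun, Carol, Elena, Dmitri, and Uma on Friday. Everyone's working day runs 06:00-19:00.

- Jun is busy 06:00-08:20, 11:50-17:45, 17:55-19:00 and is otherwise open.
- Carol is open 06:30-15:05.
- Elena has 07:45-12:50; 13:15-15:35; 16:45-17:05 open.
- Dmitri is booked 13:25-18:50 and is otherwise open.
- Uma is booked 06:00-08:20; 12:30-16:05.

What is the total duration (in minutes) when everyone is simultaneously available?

210

Jun free: 08:20-11:50, 17:45-17:55 (invert busy blocks within the working day).
Carol free: 06:30-15:05.
Elena free: 07:45-12:50, 13:15-15:35, 16:45-17:05.
Dmitri free: 06:00-13:25, 18:50-19:00 (invert busy blocks within the working day).
Uma free: 08:20-12:30, 16:05-19:00 (invert busy blocks within the working day).
Jun ∩ Carol: 08:20-11:50.
Jun ∩ Carol ∩ Elena: 08:20-11:50.
Jun ∩ Carol ∩ Elena ∩ Dmitri: 08:20-11:50.
Jun ∩ Carol ∩ Elena ∩ Dmitri ∩ Uma: 08:20-11:50.
That's a single block of 210 minutes.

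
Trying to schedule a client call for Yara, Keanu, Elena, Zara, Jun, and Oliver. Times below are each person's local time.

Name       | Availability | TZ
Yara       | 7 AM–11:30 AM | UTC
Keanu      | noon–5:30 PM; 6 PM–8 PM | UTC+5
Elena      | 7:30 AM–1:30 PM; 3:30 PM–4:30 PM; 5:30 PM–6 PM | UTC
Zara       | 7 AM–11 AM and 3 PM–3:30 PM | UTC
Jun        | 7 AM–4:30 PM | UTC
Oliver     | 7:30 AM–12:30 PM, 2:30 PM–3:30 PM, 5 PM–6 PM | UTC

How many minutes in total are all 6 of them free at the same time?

Yara in UTC: 07:00-11:30.
Keanu in UTC: 07:00-12:30, 13:00-15:00 (subtract 5h to convert from UTC+5).
Elena in UTC: 07:30-13:30, 15:30-16:30, 17:30-18:00.
Zara in UTC: 07:00-11:00, 15:00-15:30.
Jun in UTC: 07:00-16:30.
Oliver in UTC: 07:30-12:30, 14:30-15:30, 17:00-18:00.
Yara ∩ Keanu: 07:00-11:30.
Yara ∩ Keanu ∩ Elena: 07:30-11:30.
Yara ∩ Keanu ∩ Elena ∩ Zara: 07:30-11:00.
Yara ∩ Keanu ∩ Elena ∩ Zara ∩ Jun: 07:30-11:00.
Yara ∩ Keanu ∩ Elena ∩ Zara ∩ Jun ∩ Oliver: 07:30-11:00.
That's a single block of 210 minutes.

210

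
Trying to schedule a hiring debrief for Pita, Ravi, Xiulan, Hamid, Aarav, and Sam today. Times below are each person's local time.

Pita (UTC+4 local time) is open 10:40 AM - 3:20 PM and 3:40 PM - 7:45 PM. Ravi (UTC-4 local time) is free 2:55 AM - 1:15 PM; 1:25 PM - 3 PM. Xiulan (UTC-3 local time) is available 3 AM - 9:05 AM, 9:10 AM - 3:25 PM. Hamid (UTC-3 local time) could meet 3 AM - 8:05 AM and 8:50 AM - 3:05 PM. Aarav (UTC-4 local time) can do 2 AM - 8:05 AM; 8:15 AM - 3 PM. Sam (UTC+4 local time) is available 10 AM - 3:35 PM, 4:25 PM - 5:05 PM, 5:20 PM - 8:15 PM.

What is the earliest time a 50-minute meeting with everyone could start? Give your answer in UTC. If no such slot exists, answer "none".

06:55

Pita in UTC: 06:40-11:20, 11:40-15:45 (subtract 4h to convert from UTC+4).
Ravi in UTC: 06:55-17:15, 17:25-19:00 (add 4h to convert from UTC-4).
Xiulan in UTC: 06:00-12:05, 12:10-18:25 (add 3h to convert from UTC-3).
Hamid in UTC: 06:00-11:05, 11:50-18:05 (add 3h to convert from UTC-3).
Aarav in UTC: 06:00-12:05, 12:15-19:00 (add 4h to convert from UTC-4).
Sam in UTC: 06:00-11:35, 12:25-13:05, 13:20-16:15 (subtract 4h to convert from UTC+4).
Pita ∩ Ravi: 06:55-11:20, 11:40-15:45.
Pita ∩ Ravi ∩ Xiulan: 06:55-11:20, 11:40-12:05, 12:10-15:45.
Pita ∩ Ravi ∩ Xiulan ∩ Hamid: 06:55-11:05, 11:50-12:05, 12:10-15:45.
Pita ∩ Ravi ∩ Xiulan ∩ Hamid ∩ Aarav: 06:55-11:05, 11:50-12:05, 12:15-15:45.
Pita ∩ Ravi ∩ Xiulan ∩ Hamid ∩ Aarav ∩ Sam: 06:55-11:05, 12:25-13:05, 13:20-15:45.
The first common window of at least 50 minutes is 06:55-11:05, so the earliest start is 06:55.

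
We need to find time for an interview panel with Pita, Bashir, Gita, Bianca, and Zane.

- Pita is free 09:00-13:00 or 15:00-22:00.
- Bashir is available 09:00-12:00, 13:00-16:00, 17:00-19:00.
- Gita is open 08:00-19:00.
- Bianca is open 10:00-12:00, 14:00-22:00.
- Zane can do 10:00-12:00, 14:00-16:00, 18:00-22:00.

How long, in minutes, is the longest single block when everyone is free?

120

Pita ∩ Bashir: 09:00-12:00, 15:00-16:00, 17:00-19:00.
Pita ∩ Bashir ∩ Gita: 09:00-12:00, 15:00-16:00, 17:00-19:00.
Pita ∩ Bashir ∩ Gita ∩ Bianca: 10:00-12:00, 15:00-16:00, 17:00-19:00.
Pita ∩ Bashir ∩ Gita ∩ Bianca ∩ Zane: 10:00-12:00, 15:00-16:00, 18:00-19:00.
The longest is 10:00-12:00 at 120 minutes.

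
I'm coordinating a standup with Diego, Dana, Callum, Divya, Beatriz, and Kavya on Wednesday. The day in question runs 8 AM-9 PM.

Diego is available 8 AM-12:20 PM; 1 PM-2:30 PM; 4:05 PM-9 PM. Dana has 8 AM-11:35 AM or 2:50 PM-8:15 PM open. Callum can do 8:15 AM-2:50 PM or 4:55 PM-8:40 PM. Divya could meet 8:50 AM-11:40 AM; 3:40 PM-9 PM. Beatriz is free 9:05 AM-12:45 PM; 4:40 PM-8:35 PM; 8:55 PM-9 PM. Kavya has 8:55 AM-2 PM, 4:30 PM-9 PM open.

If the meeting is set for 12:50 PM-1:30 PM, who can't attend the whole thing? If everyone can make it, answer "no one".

Diego: not fully free for 12:50-13:30. Dana: not fully free for 12:50-13:30. Callum: free for 12:50-13:30. Divya: not fully free for 12:50-13:30. Beatriz: not fully free for 12:50-13:30. Kavya: free for 12:50-13:30.

Beatriz, Dana, Diego, Divya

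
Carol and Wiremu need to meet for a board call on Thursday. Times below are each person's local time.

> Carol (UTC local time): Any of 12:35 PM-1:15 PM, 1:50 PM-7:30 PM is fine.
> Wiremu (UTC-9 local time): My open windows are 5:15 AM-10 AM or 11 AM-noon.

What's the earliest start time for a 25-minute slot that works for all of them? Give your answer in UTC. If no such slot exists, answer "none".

Carol in UTC: 12:35-13:15, 13:50-19:30.
Wiremu in UTC: 14:15-19:00, 20:00-21:00 (add 9h to convert from UTC-9).
Carol ∩ Wiremu: 14:15-19:00.
Those are the intersection windows.
The first common window of at least 25 minutes is 14:15-19:00, so the earliest start is 14:15.

14:15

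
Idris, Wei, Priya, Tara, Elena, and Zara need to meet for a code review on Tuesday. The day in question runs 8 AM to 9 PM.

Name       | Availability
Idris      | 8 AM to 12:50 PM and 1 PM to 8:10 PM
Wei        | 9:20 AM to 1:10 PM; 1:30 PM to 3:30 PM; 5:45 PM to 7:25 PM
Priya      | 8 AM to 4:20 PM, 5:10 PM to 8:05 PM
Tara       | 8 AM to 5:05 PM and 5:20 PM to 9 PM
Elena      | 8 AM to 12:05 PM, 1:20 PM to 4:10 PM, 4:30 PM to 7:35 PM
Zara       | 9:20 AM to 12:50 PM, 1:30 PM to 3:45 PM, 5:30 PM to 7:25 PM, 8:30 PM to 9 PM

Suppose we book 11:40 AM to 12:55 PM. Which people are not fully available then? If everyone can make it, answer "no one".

Idris: not fully free for 11:40-12:55. Wei: free for 11:40-12:55. Priya: free for 11:40-12:55. Tara: free for 11:40-12:55. Elena: not fully free for 11:40-12:55. Zara: not fully free for 11:40-12:55.

Elena, Idris, Zara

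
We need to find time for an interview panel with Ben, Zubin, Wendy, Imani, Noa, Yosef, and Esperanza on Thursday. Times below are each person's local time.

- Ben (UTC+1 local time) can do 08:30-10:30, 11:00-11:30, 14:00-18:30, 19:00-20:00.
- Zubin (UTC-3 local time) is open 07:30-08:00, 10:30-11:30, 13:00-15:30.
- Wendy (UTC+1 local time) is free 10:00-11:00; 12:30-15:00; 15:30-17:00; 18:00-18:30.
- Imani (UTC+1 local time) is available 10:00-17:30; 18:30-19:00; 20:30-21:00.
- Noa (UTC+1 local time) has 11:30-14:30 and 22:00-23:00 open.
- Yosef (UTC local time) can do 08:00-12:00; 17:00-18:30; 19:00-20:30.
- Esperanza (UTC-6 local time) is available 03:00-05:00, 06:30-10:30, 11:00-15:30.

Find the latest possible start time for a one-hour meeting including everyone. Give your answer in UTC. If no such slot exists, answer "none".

Ben in UTC: 07:30-09:30, 10:00-10:30, 13:00-17:30, 18:00-19:00 (subtract 1h to convert from UTC+1).
Zubin in UTC: 10:30-11:00, 13:30-14:30, 16:00-18:30 (add 3h to convert from UTC-3).
Wendy in UTC: 09:00-10:00, 11:30-14:00, 14:30-16:00, 17:00-17:30 (subtract 1h to convert from UTC+1).
Imani in UTC: 09:00-16:30, 17:30-18:00, 19:30-20:00 (subtract 1h to convert from UTC+1).
Noa in UTC: 10:30-13:30, 21:00-22:00 (subtract 1h to convert from UTC+1).
Yosef in UTC: 08:00-12:00, 17:00-18:30, 19:00-20:30.
Esperanza in UTC: 09:00-11:00, 12:30-16:30, 17:00-21:30 (add 6h to convert from UTC-6).
Ben ∩ Zubin: 13:30-14:30, 16:00-17:30, 18:00-18:30.
Ben ∩ Zubin ∩ Wendy: 13:30-14:00, 17:00-17:30.
Ben ∩ Zubin ∩ Wendy ∩ Imani: 13:30-14:00.
Ben ∩ Zubin ∩ Wendy ∩ Imani ∩ Noa: ∅.
Ben ∩ Zubin ∩ Wendy ∩ Imani ∩ Noa ∩ Yosef: ∅.
Ben ∩ Zubin ∩ Wendy ∩ Imani ∩ Noa ∩ Yosef ∩ Esperanza: ∅.
There is no time when everyone is free.
No common window is at least 60 minutes long.

none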